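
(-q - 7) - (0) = -q - 7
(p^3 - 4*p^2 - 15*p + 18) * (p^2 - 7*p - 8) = p^5 - 11*p^4 + 5*p^3 + 155*p^2 - 6*p - 144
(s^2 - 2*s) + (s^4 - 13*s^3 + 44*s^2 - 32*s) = s^4 - 13*s^3 + 45*s^2 - 34*s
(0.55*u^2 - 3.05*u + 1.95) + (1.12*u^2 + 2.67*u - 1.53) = 1.67*u^2 - 0.38*u + 0.42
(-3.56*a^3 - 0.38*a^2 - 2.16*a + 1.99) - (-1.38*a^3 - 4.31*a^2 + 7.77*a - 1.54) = -2.18*a^3 + 3.93*a^2 - 9.93*a + 3.53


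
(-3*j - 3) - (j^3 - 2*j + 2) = -j^3 - j - 5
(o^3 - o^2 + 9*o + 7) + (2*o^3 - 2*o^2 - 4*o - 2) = 3*o^3 - 3*o^2 + 5*o + 5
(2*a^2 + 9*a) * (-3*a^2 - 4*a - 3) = -6*a^4 - 35*a^3 - 42*a^2 - 27*a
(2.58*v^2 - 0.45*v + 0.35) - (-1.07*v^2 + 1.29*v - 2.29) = 3.65*v^2 - 1.74*v + 2.64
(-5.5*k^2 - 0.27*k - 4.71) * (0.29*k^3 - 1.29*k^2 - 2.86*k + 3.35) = -1.595*k^5 + 7.0167*k^4 + 14.7124*k^3 - 11.5769*k^2 + 12.5661*k - 15.7785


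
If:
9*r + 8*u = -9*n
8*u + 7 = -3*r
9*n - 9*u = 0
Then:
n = -3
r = 17/3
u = -3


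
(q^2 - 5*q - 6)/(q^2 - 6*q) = (q + 1)/q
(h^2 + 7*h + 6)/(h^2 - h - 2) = (h + 6)/(h - 2)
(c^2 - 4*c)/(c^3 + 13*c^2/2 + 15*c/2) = 2*(c - 4)/(2*c^2 + 13*c + 15)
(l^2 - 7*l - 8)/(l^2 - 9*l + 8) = (l + 1)/(l - 1)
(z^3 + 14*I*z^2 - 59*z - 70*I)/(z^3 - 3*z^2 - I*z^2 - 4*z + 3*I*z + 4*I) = (z^3 + 14*I*z^2 - 59*z - 70*I)/(z^3 - z^2*(3 + I) + z*(-4 + 3*I) + 4*I)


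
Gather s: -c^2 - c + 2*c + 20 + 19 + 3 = -c^2 + c + 42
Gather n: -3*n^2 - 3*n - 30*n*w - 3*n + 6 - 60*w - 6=-3*n^2 + n*(-30*w - 6) - 60*w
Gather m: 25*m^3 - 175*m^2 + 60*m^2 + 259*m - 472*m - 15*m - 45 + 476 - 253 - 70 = 25*m^3 - 115*m^2 - 228*m + 108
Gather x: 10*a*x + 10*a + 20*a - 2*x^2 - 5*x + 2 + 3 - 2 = 30*a - 2*x^2 + x*(10*a - 5) + 3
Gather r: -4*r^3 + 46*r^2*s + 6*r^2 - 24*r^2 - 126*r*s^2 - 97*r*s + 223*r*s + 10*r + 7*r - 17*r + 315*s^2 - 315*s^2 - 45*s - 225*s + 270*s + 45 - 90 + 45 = -4*r^3 + r^2*(46*s - 18) + r*(-126*s^2 + 126*s)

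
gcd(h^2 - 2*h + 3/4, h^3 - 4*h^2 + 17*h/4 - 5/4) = h - 1/2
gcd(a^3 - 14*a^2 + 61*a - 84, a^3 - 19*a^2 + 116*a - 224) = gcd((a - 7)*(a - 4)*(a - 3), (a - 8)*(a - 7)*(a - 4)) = a^2 - 11*a + 28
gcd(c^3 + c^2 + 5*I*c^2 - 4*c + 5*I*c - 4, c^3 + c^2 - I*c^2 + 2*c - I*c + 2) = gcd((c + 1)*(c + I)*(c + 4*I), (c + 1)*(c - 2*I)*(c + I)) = c^2 + c*(1 + I) + I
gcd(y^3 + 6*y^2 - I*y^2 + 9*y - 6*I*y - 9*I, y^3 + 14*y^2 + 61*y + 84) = y + 3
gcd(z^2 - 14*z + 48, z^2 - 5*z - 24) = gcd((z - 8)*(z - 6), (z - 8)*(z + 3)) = z - 8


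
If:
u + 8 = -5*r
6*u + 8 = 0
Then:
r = -4/3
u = -4/3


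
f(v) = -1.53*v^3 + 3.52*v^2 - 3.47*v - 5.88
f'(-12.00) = -748.91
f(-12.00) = 3186.48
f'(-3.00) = -65.90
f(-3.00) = 77.52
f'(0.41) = -1.36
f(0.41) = -6.82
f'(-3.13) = -70.47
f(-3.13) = 86.38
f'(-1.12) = -17.11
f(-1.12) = 4.57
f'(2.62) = -16.53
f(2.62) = -18.33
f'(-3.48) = -83.56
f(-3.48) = 113.30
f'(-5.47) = -179.32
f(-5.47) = 368.83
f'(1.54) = -3.51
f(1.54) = -8.46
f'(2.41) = -13.16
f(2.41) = -15.21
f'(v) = -4.59*v^2 + 7.04*v - 3.47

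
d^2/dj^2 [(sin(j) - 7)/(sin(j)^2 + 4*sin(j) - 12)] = (-9*sin(j)^5 + 32*sin(j)^4 + 358*sin(j)^2 + 223*sin(j)/2 - 6*sin(3*j) + sin(5*j)/2 - 296)/((sin(j) - 2)^3*(sin(j) + 6)^3)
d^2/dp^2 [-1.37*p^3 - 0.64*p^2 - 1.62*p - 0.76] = -8.22*p - 1.28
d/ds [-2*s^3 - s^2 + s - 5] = -6*s^2 - 2*s + 1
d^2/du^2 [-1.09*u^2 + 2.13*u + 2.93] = -2.18000000000000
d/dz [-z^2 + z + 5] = 1 - 2*z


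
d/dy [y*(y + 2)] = 2*y + 2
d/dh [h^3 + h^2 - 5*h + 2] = 3*h^2 + 2*h - 5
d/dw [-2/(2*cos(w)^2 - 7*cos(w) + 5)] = 2*(7 - 4*cos(w))*sin(w)/(-7*cos(w) + cos(2*w) + 6)^2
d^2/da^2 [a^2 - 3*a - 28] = 2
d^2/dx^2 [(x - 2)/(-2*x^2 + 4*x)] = -1/x^3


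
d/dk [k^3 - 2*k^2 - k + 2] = 3*k^2 - 4*k - 1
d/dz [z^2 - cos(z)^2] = 2*z + sin(2*z)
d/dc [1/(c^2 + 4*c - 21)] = 2*(-c - 2)/(c^2 + 4*c - 21)^2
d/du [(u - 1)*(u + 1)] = 2*u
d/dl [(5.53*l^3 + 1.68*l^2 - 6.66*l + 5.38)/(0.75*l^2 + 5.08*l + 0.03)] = (4.1475*l^4 + 56.1848*l^3 + 14.0271*l^2 - 7.9692*l - 27.5302)/(0.5625*l^4 + 7.62*l^3 + 25.8514*l^2 + 0.3048*l + 0.0009)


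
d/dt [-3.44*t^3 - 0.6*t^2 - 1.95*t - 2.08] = -10.32*t^2 - 1.2*t - 1.95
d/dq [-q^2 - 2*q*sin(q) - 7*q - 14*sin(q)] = -2*q*cos(q) - 2*q - 2*sin(q) - 14*cos(q) - 7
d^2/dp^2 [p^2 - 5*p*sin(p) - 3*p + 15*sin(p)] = 5*p*sin(p) - 15*sin(p) - 10*cos(p) + 2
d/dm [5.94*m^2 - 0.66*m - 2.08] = 11.88*m - 0.66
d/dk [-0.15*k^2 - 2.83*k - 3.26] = -0.3*k - 2.83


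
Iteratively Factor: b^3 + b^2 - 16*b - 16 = (b + 1)*(b^2 - 16) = (b - 4)*(b + 1)*(b + 4)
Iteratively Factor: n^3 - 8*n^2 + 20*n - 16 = (n - 2)*(n^2 - 6*n + 8) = (n - 2)^2*(n - 4)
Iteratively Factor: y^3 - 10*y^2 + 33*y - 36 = (y - 4)*(y^2 - 6*y + 9) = (y - 4)*(y - 3)*(y - 3)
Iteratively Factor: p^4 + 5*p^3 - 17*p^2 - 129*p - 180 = (p - 5)*(p^3 + 10*p^2 + 33*p + 36) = (p - 5)*(p + 3)*(p^2 + 7*p + 12) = (p - 5)*(p + 3)*(p + 4)*(p + 3)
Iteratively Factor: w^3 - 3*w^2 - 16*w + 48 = (w - 4)*(w^2 + w - 12) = (w - 4)*(w - 3)*(w + 4)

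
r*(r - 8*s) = r^2 - 8*r*s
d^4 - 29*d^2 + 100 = (d - 5)*(d - 2)*(d + 2)*(d + 5)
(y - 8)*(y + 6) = y^2 - 2*y - 48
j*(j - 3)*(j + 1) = j^3 - 2*j^2 - 3*j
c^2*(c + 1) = c^3 + c^2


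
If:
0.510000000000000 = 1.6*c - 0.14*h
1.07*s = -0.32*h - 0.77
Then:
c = 0.108203125 - 0.292578125*s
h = -3.34375*s - 2.40625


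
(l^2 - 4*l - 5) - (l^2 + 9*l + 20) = -13*l - 25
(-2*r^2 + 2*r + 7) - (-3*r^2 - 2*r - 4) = r^2 + 4*r + 11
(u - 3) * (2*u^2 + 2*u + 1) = 2*u^3 - 4*u^2 - 5*u - 3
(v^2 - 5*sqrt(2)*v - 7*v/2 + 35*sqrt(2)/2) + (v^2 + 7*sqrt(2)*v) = 2*v^2 - 7*v/2 + 2*sqrt(2)*v + 35*sqrt(2)/2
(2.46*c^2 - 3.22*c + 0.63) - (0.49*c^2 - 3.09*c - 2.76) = 1.97*c^2 - 0.13*c + 3.39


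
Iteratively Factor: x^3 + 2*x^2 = (x + 2)*(x^2) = x*(x + 2)*(x)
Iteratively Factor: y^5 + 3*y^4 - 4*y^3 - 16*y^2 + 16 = (y + 2)*(y^4 + y^3 - 6*y^2 - 4*y + 8) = (y + 2)^2*(y^3 - y^2 - 4*y + 4) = (y - 2)*(y + 2)^2*(y^2 + y - 2) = (y - 2)*(y - 1)*(y + 2)^2*(y + 2)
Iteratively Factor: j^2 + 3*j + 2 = (j + 2)*(j + 1)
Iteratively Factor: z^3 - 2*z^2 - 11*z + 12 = (z + 3)*(z^2 - 5*z + 4) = (z - 4)*(z + 3)*(z - 1)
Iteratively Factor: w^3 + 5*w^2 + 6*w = (w + 2)*(w^2 + 3*w) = (w + 2)*(w + 3)*(w)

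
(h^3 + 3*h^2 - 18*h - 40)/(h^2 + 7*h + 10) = h - 4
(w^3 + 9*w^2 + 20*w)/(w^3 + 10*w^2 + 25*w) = (w + 4)/(w + 5)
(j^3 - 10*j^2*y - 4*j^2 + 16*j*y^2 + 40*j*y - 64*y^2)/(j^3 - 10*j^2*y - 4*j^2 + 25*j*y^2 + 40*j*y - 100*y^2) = (j^2 - 10*j*y + 16*y^2)/(j^2 - 10*j*y + 25*y^2)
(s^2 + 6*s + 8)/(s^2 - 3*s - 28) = (s + 2)/(s - 7)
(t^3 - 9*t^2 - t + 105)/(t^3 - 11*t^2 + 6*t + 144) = (t^2 - 12*t + 35)/(t^2 - 14*t + 48)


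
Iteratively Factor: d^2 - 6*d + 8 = (d - 2)*(d - 4)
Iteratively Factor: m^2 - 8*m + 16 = (m - 4)*(m - 4)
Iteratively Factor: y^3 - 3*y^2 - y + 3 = (y + 1)*(y^2 - 4*y + 3) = (y - 1)*(y + 1)*(y - 3)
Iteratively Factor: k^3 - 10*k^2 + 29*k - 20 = (k - 1)*(k^2 - 9*k + 20) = (k - 4)*(k - 1)*(k - 5)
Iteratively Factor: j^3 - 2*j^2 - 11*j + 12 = (j - 1)*(j^2 - j - 12) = (j - 1)*(j + 3)*(j - 4)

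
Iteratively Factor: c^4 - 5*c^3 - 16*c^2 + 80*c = (c - 5)*(c^3 - 16*c) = c*(c - 5)*(c^2 - 16) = c*(c - 5)*(c - 4)*(c + 4)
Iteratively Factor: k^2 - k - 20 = (k - 5)*(k + 4)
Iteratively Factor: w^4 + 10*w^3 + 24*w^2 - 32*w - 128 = (w + 4)*(w^3 + 6*w^2 - 32) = (w + 4)^2*(w^2 + 2*w - 8) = (w + 4)^3*(w - 2)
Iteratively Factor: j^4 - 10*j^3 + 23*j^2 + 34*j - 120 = (j - 4)*(j^3 - 6*j^2 - j + 30) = (j - 5)*(j - 4)*(j^2 - j - 6) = (j - 5)*(j - 4)*(j - 3)*(j + 2)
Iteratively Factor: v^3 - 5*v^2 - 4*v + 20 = (v - 5)*(v^2 - 4) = (v - 5)*(v - 2)*(v + 2)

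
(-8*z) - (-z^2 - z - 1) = z^2 - 7*z + 1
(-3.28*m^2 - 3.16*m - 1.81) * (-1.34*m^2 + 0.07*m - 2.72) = 4.3952*m^4 + 4.0048*m^3 + 11.1258*m^2 + 8.4685*m + 4.9232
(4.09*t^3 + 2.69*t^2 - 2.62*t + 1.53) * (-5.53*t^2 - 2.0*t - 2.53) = -22.6177*t^5 - 23.0557*t^4 - 1.2391*t^3 - 10.0266*t^2 + 3.5686*t - 3.8709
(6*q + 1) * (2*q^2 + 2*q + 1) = 12*q^3 + 14*q^2 + 8*q + 1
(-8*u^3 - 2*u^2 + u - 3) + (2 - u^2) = -8*u^3 - 3*u^2 + u - 1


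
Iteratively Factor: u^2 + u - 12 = (u - 3)*(u + 4)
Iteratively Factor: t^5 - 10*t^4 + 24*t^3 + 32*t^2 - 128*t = (t - 4)*(t^4 - 6*t^3 + 32*t) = t*(t - 4)*(t^3 - 6*t^2 + 32) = t*(t - 4)^2*(t^2 - 2*t - 8) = t*(t - 4)^3*(t + 2)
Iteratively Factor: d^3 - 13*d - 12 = (d - 4)*(d^2 + 4*d + 3) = (d - 4)*(d + 1)*(d + 3)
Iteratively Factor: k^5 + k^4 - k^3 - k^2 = (k + 1)*(k^4 - k^2) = k*(k + 1)*(k^3 - k) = k*(k - 1)*(k + 1)*(k^2 + k) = k^2*(k - 1)*(k + 1)*(k + 1)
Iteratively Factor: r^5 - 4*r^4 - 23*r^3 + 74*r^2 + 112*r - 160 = (r - 5)*(r^4 + r^3 - 18*r^2 - 16*r + 32) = (r - 5)*(r - 1)*(r^3 + 2*r^2 - 16*r - 32) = (r - 5)*(r - 1)*(r + 2)*(r^2 - 16) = (r - 5)*(r - 1)*(r + 2)*(r + 4)*(r - 4)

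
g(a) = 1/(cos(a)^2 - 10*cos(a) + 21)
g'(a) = (2*sin(a)*cos(a) - 10*sin(a))/(cos(a)^2 - 10*cos(a) + 21)^2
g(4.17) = 0.04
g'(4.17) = 0.01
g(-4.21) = 0.04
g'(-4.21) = -0.01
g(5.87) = 0.08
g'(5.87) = 0.02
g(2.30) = 0.04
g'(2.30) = -0.01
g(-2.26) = 0.04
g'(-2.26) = 0.01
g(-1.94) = 0.04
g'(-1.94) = 0.02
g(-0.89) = 0.07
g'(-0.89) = 0.03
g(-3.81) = 0.03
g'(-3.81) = -0.01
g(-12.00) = 0.08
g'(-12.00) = -0.03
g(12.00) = 0.08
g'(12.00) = 0.03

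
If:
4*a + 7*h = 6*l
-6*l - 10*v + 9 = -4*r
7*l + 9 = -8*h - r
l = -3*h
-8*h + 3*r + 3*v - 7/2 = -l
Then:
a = -965/196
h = 193/245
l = -579/245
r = 304/245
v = 197/70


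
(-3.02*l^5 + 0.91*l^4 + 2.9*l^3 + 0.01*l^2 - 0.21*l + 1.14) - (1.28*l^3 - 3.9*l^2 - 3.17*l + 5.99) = -3.02*l^5 + 0.91*l^4 + 1.62*l^3 + 3.91*l^2 + 2.96*l - 4.85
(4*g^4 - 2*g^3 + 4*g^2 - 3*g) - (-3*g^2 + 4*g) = 4*g^4 - 2*g^3 + 7*g^2 - 7*g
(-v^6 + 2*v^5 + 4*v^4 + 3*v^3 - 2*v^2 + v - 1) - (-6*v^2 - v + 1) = -v^6 + 2*v^5 + 4*v^4 + 3*v^3 + 4*v^2 + 2*v - 2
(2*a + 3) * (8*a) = 16*a^2 + 24*a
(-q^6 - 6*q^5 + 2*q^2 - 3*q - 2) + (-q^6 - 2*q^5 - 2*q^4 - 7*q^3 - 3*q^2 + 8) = -2*q^6 - 8*q^5 - 2*q^4 - 7*q^3 - q^2 - 3*q + 6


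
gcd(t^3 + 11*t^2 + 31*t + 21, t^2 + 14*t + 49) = t + 7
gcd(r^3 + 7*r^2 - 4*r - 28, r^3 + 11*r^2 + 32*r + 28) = r^2 + 9*r + 14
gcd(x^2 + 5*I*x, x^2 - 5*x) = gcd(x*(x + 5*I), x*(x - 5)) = x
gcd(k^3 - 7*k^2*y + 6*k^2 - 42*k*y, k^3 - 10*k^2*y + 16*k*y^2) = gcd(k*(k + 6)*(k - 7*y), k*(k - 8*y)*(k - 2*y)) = k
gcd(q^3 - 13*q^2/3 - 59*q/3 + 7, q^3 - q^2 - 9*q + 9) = q + 3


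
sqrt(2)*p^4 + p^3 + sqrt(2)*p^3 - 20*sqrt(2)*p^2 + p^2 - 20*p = p*(p - 4)*(p + 5)*(sqrt(2)*p + 1)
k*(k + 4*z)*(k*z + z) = k^3*z + 4*k^2*z^2 + k^2*z + 4*k*z^2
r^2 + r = r*(r + 1)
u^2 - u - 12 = (u - 4)*(u + 3)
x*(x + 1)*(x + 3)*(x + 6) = x^4 + 10*x^3 + 27*x^2 + 18*x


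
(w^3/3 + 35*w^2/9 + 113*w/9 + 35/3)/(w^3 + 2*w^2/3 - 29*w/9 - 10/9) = (3*w^3 + 35*w^2 + 113*w + 105)/(9*w^3 + 6*w^2 - 29*w - 10)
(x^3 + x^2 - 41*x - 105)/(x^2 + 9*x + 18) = (x^2 - 2*x - 35)/(x + 6)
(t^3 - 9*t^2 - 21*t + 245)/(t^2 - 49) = (t^2 - 2*t - 35)/(t + 7)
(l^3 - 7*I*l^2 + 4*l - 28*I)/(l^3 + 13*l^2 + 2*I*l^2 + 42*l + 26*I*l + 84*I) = (l^2 - 9*I*l - 14)/(l^2 + 13*l + 42)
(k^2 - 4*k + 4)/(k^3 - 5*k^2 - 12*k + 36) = (k - 2)/(k^2 - 3*k - 18)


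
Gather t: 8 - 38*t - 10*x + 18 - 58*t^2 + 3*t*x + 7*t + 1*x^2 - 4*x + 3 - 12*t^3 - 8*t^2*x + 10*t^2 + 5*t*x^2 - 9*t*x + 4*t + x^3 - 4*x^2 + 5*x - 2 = -12*t^3 + t^2*(-8*x - 48) + t*(5*x^2 - 6*x - 27) + x^3 - 3*x^2 - 9*x + 27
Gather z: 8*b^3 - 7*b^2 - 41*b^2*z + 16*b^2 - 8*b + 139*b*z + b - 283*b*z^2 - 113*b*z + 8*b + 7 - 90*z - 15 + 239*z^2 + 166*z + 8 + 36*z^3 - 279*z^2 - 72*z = 8*b^3 + 9*b^2 + b + 36*z^3 + z^2*(-283*b - 40) + z*(-41*b^2 + 26*b + 4)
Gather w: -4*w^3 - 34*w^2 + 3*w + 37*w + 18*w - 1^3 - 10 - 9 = -4*w^3 - 34*w^2 + 58*w - 20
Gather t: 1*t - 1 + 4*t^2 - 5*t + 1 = 4*t^2 - 4*t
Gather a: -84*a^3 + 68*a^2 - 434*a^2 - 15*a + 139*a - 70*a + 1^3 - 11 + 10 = -84*a^3 - 366*a^2 + 54*a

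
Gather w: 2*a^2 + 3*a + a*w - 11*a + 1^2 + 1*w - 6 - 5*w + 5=2*a^2 - 8*a + w*(a - 4)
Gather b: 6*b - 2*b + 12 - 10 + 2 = 4*b + 4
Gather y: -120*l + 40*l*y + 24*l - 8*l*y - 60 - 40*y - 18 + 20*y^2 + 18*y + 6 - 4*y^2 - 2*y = -96*l + 16*y^2 + y*(32*l - 24) - 72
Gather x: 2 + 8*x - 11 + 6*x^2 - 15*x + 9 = 6*x^2 - 7*x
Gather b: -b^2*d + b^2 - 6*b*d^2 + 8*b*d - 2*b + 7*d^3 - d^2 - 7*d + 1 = b^2*(1 - d) + b*(-6*d^2 + 8*d - 2) + 7*d^3 - d^2 - 7*d + 1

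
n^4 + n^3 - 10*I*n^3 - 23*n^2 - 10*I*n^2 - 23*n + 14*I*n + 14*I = (n + 1)*(n - 7*I)*(n - 2*I)*(n - I)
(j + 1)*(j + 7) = j^2 + 8*j + 7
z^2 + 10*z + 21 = (z + 3)*(z + 7)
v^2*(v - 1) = v^3 - v^2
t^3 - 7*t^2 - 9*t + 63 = (t - 7)*(t - 3)*(t + 3)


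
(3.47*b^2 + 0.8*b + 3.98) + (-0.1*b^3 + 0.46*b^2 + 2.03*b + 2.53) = -0.1*b^3 + 3.93*b^2 + 2.83*b + 6.51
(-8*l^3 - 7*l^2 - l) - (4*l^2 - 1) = -8*l^3 - 11*l^2 - l + 1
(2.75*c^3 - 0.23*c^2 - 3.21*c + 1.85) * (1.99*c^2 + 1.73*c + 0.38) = 5.4725*c^5 + 4.2998*c^4 - 5.7408*c^3 - 1.9592*c^2 + 1.9807*c + 0.703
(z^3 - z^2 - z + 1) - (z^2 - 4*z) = z^3 - 2*z^2 + 3*z + 1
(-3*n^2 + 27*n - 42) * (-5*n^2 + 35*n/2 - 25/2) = 15*n^4 - 375*n^3/2 + 720*n^2 - 2145*n/2 + 525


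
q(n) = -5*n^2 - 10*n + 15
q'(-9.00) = 80.00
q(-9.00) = -300.00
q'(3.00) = -40.00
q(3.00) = -60.00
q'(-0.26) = -7.40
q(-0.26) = 17.26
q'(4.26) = -52.60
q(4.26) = -118.34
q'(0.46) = -14.60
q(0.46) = 9.34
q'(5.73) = -67.30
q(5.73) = -206.46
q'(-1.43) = 4.30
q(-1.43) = 19.08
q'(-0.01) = -9.90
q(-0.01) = 15.10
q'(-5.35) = 43.50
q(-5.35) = -74.61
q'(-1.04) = 0.40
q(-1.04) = 19.99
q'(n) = -10*n - 10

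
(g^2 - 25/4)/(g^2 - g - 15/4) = (2*g + 5)/(2*g + 3)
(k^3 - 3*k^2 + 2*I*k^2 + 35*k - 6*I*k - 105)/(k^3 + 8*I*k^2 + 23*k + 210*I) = (k - 3)/(k + 6*I)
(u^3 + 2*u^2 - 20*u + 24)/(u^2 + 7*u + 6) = (u^2 - 4*u + 4)/(u + 1)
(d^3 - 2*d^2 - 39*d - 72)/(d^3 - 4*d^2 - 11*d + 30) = (d^2 - 5*d - 24)/(d^2 - 7*d + 10)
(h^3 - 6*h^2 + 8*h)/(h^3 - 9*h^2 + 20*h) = (h - 2)/(h - 5)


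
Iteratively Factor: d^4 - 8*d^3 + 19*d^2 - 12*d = (d - 3)*(d^3 - 5*d^2 + 4*d) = d*(d - 3)*(d^2 - 5*d + 4) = d*(d - 3)*(d - 1)*(d - 4)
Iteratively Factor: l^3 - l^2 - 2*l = (l + 1)*(l^2 - 2*l) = l*(l + 1)*(l - 2)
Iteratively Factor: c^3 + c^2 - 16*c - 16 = (c - 4)*(c^2 + 5*c + 4) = (c - 4)*(c + 1)*(c + 4)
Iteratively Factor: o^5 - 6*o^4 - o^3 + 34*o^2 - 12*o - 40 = (o - 2)*(o^4 - 4*o^3 - 9*o^2 + 16*o + 20) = (o - 2)*(o + 2)*(o^3 - 6*o^2 + 3*o + 10) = (o - 2)^2*(o + 2)*(o^2 - 4*o - 5) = (o - 5)*(o - 2)^2*(o + 2)*(o + 1)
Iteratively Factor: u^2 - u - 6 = (u + 2)*(u - 3)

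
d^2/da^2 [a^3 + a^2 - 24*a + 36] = 6*a + 2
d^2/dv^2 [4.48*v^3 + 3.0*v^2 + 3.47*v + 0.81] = 26.88*v + 6.0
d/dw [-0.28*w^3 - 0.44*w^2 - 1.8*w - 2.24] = -0.84*w^2 - 0.88*w - 1.8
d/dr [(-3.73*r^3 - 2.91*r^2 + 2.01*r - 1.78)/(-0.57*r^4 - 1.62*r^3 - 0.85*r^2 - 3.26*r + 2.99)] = (-2.1261*r^6 - 3.3174*r^5 + 1.8934*r^4 + 26.7736*r^3 - 30.9138*r^2 - 20.4278*r + 0.207100000000001)/(0.3249*r^8 + 1.8468*r^7 + 3.5934*r^6 + 6.4704*r^5 + 7.8763*r^4 - 4.1456*r^3 + 5.5446*r^2 - 19.4948*r + 8.9401)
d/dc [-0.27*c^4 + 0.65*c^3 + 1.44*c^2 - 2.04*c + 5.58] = -1.08*c^3 + 1.95*c^2 + 2.88*c - 2.04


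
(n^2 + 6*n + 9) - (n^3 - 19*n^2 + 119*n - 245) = -n^3 + 20*n^2 - 113*n + 254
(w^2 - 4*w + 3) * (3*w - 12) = 3*w^3 - 24*w^2 + 57*w - 36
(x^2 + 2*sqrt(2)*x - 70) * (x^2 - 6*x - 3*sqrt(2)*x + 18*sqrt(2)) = x^4 - 6*x^3 - sqrt(2)*x^3 - 82*x^2 + 6*sqrt(2)*x^2 + 210*sqrt(2)*x + 492*x - 1260*sqrt(2)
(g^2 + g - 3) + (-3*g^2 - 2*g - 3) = -2*g^2 - g - 6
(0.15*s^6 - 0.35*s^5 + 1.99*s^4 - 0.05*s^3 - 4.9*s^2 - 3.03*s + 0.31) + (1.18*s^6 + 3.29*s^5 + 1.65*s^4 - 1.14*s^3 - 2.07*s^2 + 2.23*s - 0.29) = 1.33*s^6 + 2.94*s^5 + 3.64*s^4 - 1.19*s^3 - 6.97*s^2 - 0.8*s + 0.02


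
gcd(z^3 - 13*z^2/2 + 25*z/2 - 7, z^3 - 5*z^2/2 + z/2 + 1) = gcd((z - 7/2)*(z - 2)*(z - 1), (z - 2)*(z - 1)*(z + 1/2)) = z^2 - 3*z + 2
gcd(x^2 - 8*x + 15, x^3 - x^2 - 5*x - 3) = x - 3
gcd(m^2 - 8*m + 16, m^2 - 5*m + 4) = m - 4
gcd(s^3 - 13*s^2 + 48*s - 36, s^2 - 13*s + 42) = s - 6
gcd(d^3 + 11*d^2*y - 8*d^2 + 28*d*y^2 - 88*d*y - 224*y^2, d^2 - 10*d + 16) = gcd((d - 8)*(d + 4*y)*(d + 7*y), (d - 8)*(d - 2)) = d - 8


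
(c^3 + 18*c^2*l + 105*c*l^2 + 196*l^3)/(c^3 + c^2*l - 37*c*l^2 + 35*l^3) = (c^2 + 11*c*l + 28*l^2)/(c^2 - 6*c*l + 5*l^2)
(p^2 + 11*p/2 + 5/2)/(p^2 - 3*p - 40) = (p + 1/2)/(p - 8)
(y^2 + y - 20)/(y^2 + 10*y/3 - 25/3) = 3*(y - 4)/(3*y - 5)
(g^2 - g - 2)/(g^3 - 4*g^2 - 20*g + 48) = (g + 1)/(g^2 - 2*g - 24)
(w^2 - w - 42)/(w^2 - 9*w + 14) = (w + 6)/(w - 2)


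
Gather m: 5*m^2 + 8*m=5*m^2 + 8*m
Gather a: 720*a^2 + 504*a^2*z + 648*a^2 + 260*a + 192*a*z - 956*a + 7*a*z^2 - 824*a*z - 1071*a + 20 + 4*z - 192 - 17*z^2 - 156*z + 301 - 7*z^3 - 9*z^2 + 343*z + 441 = a^2*(504*z + 1368) + a*(7*z^2 - 632*z - 1767) - 7*z^3 - 26*z^2 + 191*z + 570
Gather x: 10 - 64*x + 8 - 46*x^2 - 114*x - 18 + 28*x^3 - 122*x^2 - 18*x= 28*x^3 - 168*x^2 - 196*x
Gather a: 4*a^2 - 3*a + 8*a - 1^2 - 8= 4*a^2 + 5*a - 9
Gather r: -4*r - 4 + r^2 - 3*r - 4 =r^2 - 7*r - 8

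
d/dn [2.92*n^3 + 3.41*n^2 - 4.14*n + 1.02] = 8.76*n^2 + 6.82*n - 4.14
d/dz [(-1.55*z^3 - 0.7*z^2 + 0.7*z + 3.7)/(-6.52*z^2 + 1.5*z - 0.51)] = (10.106*z^4 - 4.65*z^3 + 5.8855*z^2 + 48.962*z - 5.907)/(42.5104*z^4 - 19.56*z^3 + 8.9004*z^2 - 1.53*z + 0.2601)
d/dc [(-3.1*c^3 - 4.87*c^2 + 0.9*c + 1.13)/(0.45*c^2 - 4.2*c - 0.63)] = (-1.395*c^4 + 26.04*c^3 + 25.908*c^2 + 5.1192*c + 4.179)/(0.2025*c^4 - 3.78*c^3 + 17.073*c^2 + 5.292*c + 0.3969)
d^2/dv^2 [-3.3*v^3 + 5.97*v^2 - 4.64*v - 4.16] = 11.94 - 19.8*v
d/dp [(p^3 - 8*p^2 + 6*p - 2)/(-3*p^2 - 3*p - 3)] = (-p^4 - 2*p^3 + 11*p^2 + 12*p - 8)/(3*(p^4 + 2*p^3 + 3*p^2 + 2*p + 1))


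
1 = 1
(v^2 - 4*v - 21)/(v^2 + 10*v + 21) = (v - 7)/(v + 7)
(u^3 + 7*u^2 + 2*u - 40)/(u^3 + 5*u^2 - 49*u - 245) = (u^2 + 2*u - 8)/(u^2 - 49)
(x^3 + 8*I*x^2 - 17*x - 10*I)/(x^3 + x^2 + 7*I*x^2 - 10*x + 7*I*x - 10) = (x + I)/(x + 1)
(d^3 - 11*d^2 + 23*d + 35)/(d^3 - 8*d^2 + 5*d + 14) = (d - 5)/(d - 2)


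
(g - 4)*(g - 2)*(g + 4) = g^3 - 2*g^2 - 16*g + 32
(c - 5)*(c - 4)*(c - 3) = c^3 - 12*c^2 + 47*c - 60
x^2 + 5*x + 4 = (x + 1)*(x + 4)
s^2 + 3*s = s*(s + 3)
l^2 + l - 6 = (l - 2)*(l + 3)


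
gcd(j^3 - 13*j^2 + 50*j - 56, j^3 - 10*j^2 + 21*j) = j - 7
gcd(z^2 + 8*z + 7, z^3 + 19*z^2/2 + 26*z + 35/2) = z + 1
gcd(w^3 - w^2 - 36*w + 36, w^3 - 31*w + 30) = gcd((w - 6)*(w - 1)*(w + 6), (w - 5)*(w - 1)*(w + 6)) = w^2 + 5*w - 6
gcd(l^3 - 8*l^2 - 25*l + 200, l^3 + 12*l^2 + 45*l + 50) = l + 5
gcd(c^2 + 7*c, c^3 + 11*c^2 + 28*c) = c^2 + 7*c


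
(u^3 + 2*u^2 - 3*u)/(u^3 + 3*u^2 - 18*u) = (u^2 + 2*u - 3)/(u^2 + 3*u - 18)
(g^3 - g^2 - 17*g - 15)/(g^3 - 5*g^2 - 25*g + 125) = (g^2 + 4*g + 3)/(g^2 - 25)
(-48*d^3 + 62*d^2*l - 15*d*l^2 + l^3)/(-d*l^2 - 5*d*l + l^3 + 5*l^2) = (48*d^2 - 14*d*l + l^2)/(l*(l + 5))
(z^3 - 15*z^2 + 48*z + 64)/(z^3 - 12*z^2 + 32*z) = (z^2 - 7*z - 8)/(z*(z - 4))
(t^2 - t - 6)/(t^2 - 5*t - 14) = (t - 3)/(t - 7)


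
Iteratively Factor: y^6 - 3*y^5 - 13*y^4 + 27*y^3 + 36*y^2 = (y)*(y^5 - 3*y^4 - 13*y^3 + 27*y^2 + 36*y) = y^2*(y^4 - 3*y^3 - 13*y^2 + 27*y + 36) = y^2*(y + 1)*(y^3 - 4*y^2 - 9*y + 36) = y^2*(y - 3)*(y + 1)*(y^2 - y - 12) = y^2*(y - 4)*(y - 3)*(y + 1)*(y + 3)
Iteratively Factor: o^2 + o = (o)*(o + 1)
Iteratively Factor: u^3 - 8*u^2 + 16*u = (u - 4)*(u^2 - 4*u) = u*(u - 4)*(u - 4)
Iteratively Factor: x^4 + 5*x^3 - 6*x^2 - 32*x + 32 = (x - 2)*(x^3 + 7*x^2 + 8*x - 16) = (x - 2)*(x + 4)*(x^2 + 3*x - 4) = (x - 2)*(x - 1)*(x + 4)*(x + 4)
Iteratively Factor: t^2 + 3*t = (t)*(t + 3)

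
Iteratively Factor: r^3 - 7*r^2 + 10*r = (r)*(r^2 - 7*r + 10) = r*(r - 5)*(r - 2)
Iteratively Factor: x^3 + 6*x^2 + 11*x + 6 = (x + 1)*(x^2 + 5*x + 6) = (x + 1)*(x + 3)*(x + 2)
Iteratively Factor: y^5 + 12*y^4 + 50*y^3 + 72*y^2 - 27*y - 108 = (y + 3)*(y^4 + 9*y^3 + 23*y^2 + 3*y - 36) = (y - 1)*(y + 3)*(y^3 + 10*y^2 + 33*y + 36) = (y - 1)*(y + 3)^2*(y^2 + 7*y + 12) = (y - 1)*(y + 3)^2*(y + 4)*(y + 3)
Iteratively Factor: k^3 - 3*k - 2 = (k + 1)*(k^2 - k - 2) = (k - 2)*(k + 1)*(k + 1)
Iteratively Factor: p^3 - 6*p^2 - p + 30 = (p + 2)*(p^2 - 8*p + 15) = (p - 3)*(p + 2)*(p - 5)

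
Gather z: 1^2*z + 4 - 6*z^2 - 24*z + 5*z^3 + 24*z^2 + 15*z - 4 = 5*z^3 + 18*z^2 - 8*z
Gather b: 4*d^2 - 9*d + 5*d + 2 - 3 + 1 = 4*d^2 - 4*d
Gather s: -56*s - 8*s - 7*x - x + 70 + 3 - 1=-64*s - 8*x + 72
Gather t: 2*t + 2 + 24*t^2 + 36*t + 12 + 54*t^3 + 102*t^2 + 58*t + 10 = 54*t^3 + 126*t^2 + 96*t + 24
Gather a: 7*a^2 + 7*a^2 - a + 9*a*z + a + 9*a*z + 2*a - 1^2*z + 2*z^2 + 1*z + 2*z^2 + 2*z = 14*a^2 + a*(18*z + 2) + 4*z^2 + 2*z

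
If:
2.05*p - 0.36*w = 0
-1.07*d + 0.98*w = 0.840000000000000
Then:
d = 0.91588785046729*w - 0.785046728971963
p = 0.175609756097561*w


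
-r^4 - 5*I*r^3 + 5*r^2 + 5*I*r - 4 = (r + I)*(r + 4*I)*(-I*r - I)*(-I*r + I)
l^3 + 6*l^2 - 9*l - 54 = (l - 3)*(l + 3)*(l + 6)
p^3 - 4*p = p*(p - 2)*(p + 2)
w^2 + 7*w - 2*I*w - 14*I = (w + 7)*(w - 2*I)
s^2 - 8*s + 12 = (s - 6)*(s - 2)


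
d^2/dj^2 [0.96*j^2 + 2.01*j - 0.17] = 1.92000000000000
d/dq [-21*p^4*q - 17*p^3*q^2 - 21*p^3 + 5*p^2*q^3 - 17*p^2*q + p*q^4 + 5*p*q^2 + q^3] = -21*p^4 - 34*p^3*q + 15*p^2*q^2 - 17*p^2 + 4*p*q^3 + 10*p*q + 3*q^2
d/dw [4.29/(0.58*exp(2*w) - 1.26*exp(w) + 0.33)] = (5.4054 - 4.9764*exp(w))*exp(w)/(0.58*exp(2*w) - 1.26*exp(w) + 0.33)^2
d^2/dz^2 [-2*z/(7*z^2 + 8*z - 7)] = 4*(-4*z*(7*z + 4)^2 + (21*z + 8)*(7*z^2 + 8*z - 7))/(7*z^2 + 8*z - 7)^3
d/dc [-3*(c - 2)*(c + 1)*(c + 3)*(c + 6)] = -12*c^3 - 72*c^2 - 42*c + 108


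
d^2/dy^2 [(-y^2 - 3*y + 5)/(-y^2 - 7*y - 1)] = 4*(-2*y^3 - 9*y^2 - 57*y - 130)/(y^6 + 21*y^5 + 150*y^4 + 385*y^3 + 150*y^2 + 21*y + 1)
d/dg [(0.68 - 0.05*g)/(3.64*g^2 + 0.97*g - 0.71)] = (0.182*g^2 - 4.9504*g - 0.6241)/(13.2496*g^4 + 7.0616*g^3 - 4.2279*g^2 - 1.3774*g + 0.5041)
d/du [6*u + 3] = 6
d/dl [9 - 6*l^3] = -18*l^2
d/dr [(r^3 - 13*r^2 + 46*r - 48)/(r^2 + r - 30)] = (r^4 + 2*r^3 - 149*r^2 + 876*r - 1332)/(r^4 + 2*r^3 - 59*r^2 - 60*r + 900)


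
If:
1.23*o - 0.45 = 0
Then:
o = 0.37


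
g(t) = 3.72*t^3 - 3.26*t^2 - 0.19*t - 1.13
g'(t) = 11.16*t^2 - 6.52*t - 0.19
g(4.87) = 350.29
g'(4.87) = 232.74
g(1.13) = -0.14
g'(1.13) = 6.69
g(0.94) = -1.10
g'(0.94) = 3.54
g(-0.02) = -1.13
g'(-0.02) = -0.06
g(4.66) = 303.64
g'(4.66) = 211.77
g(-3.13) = -146.54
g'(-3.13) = 129.55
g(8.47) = 2023.83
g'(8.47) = 745.21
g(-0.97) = -7.41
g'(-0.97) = 16.63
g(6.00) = 683.89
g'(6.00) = 362.45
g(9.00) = 2444.98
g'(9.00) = 845.09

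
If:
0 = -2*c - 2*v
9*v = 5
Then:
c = -5/9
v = 5/9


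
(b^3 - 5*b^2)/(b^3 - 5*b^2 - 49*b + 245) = b^2/(b^2 - 49)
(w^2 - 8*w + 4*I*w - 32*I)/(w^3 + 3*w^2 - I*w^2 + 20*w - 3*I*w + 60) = (w - 8)/(w^2 + w*(3 - 5*I) - 15*I)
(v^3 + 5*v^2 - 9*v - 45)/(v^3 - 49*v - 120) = (v - 3)/(v - 8)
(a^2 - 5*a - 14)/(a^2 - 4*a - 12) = (a - 7)/(a - 6)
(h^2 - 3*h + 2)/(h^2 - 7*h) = (h^2 - 3*h + 2)/(h*(h - 7))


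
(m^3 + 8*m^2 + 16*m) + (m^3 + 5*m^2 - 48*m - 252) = 2*m^3 + 13*m^2 - 32*m - 252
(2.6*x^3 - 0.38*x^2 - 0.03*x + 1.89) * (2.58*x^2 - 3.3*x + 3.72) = 6.708*x^5 - 9.5604*x^4 + 10.8486*x^3 + 3.5616*x^2 - 6.3486*x + 7.0308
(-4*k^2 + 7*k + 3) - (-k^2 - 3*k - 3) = -3*k^2 + 10*k + 6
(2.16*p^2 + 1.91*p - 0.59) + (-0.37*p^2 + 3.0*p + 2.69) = 1.79*p^2 + 4.91*p + 2.1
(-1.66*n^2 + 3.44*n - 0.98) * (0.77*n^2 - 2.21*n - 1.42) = -1.2782*n^4 + 6.3174*n^3 - 5.9998*n^2 - 2.719*n + 1.3916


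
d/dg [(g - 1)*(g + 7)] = 2*g + 6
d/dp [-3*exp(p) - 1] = -3*exp(p)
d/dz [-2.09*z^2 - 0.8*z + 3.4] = -4.18*z - 0.8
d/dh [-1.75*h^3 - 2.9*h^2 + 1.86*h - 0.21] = -5.25*h^2 - 5.8*h + 1.86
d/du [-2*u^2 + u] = 1 - 4*u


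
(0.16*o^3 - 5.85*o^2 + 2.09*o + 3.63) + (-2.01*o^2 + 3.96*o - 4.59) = 0.16*o^3 - 7.86*o^2 + 6.05*o - 0.96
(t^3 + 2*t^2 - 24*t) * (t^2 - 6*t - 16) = t^5 - 4*t^4 - 52*t^3 + 112*t^2 + 384*t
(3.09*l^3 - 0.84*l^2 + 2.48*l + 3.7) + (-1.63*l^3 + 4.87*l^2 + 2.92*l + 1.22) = 1.46*l^3 + 4.03*l^2 + 5.4*l + 4.92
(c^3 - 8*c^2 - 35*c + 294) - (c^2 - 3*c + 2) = c^3 - 9*c^2 - 32*c + 292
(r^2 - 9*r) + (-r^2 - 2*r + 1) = 1 - 11*r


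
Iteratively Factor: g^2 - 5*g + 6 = (g - 3)*(g - 2)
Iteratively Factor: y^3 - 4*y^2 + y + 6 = (y - 3)*(y^2 - y - 2) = (y - 3)*(y - 2)*(y + 1)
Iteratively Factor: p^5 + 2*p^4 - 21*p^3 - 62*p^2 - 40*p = (p - 5)*(p^4 + 7*p^3 + 14*p^2 + 8*p) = p*(p - 5)*(p^3 + 7*p^2 + 14*p + 8) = p*(p - 5)*(p + 2)*(p^2 + 5*p + 4) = p*(p - 5)*(p + 2)*(p + 4)*(p + 1)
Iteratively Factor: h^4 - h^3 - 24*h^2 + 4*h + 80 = (h + 4)*(h^3 - 5*h^2 - 4*h + 20) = (h + 2)*(h + 4)*(h^2 - 7*h + 10) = (h - 2)*(h + 2)*(h + 4)*(h - 5)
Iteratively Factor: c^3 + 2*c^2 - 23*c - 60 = (c + 4)*(c^2 - 2*c - 15) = (c + 3)*(c + 4)*(c - 5)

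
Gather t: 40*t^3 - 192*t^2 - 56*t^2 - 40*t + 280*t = 40*t^3 - 248*t^2 + 240*t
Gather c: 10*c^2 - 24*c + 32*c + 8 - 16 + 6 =10*c^2 + 8*c - 2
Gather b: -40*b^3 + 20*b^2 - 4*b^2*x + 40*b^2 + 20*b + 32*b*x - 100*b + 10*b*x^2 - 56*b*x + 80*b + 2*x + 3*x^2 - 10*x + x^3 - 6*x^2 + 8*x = -40*b^3 + b^2*(60 - 4*x) + b*(10*x^2 - 24*x) + x^3 - 3*x^2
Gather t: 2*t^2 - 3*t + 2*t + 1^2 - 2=2*t^2 - t - 1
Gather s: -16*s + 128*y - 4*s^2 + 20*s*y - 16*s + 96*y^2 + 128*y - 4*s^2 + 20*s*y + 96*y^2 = -8*s^2 + s*(40*y - 32) + 192*y^2 + 256*y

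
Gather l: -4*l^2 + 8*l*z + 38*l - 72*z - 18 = -4*l^2 + l*(8*z + 38) - 72*z - 18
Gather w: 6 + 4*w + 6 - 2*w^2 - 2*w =-2*w^2 + 2*w + 12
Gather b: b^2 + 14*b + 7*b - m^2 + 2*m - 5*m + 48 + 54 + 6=b^2 + 21*b - m^2 - 3*m + 108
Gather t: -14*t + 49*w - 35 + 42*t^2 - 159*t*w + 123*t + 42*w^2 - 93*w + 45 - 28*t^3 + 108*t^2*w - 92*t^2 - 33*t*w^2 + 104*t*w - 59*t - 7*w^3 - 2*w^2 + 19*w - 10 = -28*t^3 + t^2*(108*w - 50) + t*(-33*w^2 - 55*w + 50) - 7*w^3 + 40*w^2 - 25*w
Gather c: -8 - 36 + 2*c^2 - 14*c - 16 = 2*c^2 - 14*c - 60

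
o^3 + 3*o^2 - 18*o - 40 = (o - 4)*(o + 2)*(o + 5)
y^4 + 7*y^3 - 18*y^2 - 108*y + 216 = (y - 3)*(y - 2)*(y + 6)^2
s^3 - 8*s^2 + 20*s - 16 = (s - 4)*(s - 2)^2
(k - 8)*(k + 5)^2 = k^3 + 2*k^2 - 55*k - 200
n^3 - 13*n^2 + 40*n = n*(n - 8)*(n - 5)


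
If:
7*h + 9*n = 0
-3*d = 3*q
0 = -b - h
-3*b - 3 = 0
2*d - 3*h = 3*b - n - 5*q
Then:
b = -1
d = -7/27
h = 1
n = -7/9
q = 7/27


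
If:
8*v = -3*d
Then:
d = -8*v/3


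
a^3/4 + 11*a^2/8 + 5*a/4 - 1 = (a/4 + 1)*(a - 1/2)*(a + 2)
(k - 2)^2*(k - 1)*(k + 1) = k^4 - 4*k^3 + 3*k^2 + 4*k - 4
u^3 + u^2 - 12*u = u*(u - 3)*(u + 4)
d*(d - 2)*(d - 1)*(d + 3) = d^4 - 7*d^2 + 6*d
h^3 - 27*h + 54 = (h - 3)^2*(h + 6)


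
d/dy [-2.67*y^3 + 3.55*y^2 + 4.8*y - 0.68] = -8.01*y^2 + 7.1*y + 4.8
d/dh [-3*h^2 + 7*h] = 7 - 6*h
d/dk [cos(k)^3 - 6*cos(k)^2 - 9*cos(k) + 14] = 3*(sin(k)^2 + 4*cos(k) + 2)*sin(k)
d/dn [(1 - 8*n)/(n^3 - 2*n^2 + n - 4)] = (-8*n^3 + 16*n^2 - 8*n + (8*n - 1)*(3*n^2 - 4*n + 1) + 32)/(n^3 - 2*n^2 + n - 4)^2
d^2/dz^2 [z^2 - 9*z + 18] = 2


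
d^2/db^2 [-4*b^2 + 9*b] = -8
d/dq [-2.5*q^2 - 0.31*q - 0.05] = -5.0*q - 0.31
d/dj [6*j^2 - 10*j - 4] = 12*j - 10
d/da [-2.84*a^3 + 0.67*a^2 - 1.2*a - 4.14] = -8.52*a^2 + 1.34*a - 1.2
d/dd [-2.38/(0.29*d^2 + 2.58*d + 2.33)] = (1.3804*d + 6.1404)/(0.29*d^2 + 2.58*d + 2.33)^2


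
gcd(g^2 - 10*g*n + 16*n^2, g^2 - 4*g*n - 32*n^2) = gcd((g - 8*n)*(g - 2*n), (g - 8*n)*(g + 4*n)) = g - 8*n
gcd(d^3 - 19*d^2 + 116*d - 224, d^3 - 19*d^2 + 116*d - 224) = d^3 - 19*d^2 + 116*d - 224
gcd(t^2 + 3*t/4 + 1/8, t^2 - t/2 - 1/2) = t + 1/2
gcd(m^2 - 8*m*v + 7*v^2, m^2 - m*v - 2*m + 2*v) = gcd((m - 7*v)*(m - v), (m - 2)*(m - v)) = -m + v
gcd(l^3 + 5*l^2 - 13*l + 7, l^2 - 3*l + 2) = l - 1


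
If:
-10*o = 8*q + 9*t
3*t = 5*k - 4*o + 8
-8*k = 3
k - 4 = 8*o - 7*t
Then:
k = -3/8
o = 119/208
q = -28/13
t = 133/104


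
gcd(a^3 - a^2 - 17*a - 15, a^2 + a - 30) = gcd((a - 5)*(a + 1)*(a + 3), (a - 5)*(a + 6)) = a - 5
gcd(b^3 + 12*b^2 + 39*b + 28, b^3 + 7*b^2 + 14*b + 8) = b^2 + 5*b + 4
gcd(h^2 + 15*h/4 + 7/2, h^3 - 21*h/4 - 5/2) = h + 2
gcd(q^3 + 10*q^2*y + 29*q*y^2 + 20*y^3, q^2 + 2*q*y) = 1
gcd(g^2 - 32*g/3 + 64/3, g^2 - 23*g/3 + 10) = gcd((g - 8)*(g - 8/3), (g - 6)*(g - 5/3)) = 1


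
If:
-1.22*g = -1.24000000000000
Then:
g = 1.02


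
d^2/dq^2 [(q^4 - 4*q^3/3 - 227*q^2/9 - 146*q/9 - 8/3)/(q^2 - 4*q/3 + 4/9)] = 2*(81*q^4 - 216*q^3 + 216*q^2 - 4182*q - 3308)/(81*q^4 - 216*q^3 + 216*q^2 - 96*q + 16)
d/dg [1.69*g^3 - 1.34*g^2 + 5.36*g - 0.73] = 5.07*g^2 - 2.68*g + 5.36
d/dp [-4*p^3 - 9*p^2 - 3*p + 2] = -12*p^2 - 18*p - 3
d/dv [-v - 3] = -1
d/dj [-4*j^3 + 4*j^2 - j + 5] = -12*j^2 + 8*j - 1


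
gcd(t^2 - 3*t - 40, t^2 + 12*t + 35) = t + 5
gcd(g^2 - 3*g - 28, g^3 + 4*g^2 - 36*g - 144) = g + 4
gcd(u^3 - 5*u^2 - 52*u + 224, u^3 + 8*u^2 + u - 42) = u + 7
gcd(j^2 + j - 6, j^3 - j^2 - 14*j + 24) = j - 2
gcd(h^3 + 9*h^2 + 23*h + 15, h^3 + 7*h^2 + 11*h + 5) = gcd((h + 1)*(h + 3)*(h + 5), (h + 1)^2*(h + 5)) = h^2 + 6*h + 5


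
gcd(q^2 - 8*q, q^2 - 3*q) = q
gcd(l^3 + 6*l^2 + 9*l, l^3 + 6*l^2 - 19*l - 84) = l + 3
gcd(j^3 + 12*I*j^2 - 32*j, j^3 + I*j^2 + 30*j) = j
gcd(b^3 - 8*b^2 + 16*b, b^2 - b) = b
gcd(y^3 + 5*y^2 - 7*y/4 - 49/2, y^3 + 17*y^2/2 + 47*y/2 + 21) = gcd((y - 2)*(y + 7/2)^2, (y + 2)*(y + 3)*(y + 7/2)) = y + 7/2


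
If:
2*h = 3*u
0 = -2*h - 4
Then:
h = -2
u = -4/3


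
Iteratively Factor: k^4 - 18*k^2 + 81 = (k + 3)*(k^3 - 3*k^2 - 9*k + 27) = (k - 3)*(k + 3)*(k^2 - 9) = (k - 3)^2*(k + 3)*(k + 3)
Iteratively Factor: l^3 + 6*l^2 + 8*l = (l + 2)*(l^2 + 4*l) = (l + 2)*(l + 4)*(l)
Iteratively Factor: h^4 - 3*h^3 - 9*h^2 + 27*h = (h)*(h^3 - 3*h^2 - 9*h + 27) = h*(h - 3)*(h^2 - 9) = h*(h - 3)*(h + 3)*(h - 3)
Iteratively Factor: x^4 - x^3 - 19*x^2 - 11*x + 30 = (x + 2)*(x^3 - 3*x^2 - 13*x + 15) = (x - 5)*(x + 2)*(x^2 + 2*x - 3) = (x - 5)*(x - 1)*(x + 2)*(x + 3)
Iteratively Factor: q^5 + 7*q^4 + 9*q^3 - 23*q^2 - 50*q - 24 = (q + 1)*(q^4 + 6*q^3 + 3*q^2 - 26*q - 24) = (q - 2)*(q + 1)*(q^3 + 8*q^2 + 19*q + 12) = (q - 2)*(q + 1)*(q + 3)*(q^2 + 5*q + 4) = (q - 2)*(q + 1)*(q + 3)*(q + 4)*(q + 1)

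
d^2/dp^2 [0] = 0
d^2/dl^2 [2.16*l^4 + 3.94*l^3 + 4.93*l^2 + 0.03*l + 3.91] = 25.92*l^2 + 23.64*l + 9.86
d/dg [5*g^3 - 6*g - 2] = 15*g^2 - 6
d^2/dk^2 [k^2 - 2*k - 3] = 2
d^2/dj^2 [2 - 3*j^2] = -6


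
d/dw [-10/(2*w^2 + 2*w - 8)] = 5*(2*w + 1)/(w^2 + w - 4)^2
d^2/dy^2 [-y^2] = -2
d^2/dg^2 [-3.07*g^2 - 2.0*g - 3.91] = -6.14000000000000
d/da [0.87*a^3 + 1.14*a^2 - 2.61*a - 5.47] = 2.61*a^2 + 2.28*a - 2.61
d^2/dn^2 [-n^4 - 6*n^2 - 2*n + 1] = -12*n^2 - 12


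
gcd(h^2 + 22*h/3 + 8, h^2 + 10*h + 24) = h + 6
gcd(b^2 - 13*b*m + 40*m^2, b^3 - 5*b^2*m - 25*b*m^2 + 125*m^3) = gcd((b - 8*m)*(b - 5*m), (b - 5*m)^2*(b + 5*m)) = b - 5*m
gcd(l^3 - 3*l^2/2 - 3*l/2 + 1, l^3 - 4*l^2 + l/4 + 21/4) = l + 1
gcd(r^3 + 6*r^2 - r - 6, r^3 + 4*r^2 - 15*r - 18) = r^2 + 7*r + 6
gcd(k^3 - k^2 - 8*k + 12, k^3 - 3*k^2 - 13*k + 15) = k + 3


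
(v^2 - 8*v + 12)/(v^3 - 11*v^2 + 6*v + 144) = (v - 2)/(v^2 - 5*v - 24)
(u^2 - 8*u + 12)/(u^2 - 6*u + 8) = (u - 6)/(u - 4)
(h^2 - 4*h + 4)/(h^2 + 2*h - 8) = (h - 2)/(h + 4)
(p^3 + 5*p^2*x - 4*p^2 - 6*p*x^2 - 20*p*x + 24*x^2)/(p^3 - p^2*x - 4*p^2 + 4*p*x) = (p + 6*x)/p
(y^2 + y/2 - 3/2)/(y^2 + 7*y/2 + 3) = (y - 1)/(y + 2)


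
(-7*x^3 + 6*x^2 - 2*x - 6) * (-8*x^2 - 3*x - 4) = 56*x^5 - 27*x^4 + 26*x^3 + 30*x^2 + 26*x + 24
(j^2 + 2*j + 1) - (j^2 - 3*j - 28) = 5*j + 29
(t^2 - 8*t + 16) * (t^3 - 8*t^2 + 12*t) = t^5 - 16*t^4 + 92*t^3 - 224*t^2 + 192*t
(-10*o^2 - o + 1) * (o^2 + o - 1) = -10*o^4 - 11*o^3 + 10*o^2 + 2*o - 1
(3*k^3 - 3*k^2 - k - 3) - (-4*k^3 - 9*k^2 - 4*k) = 7*k^3 + 6*k^2 + 3*k - 3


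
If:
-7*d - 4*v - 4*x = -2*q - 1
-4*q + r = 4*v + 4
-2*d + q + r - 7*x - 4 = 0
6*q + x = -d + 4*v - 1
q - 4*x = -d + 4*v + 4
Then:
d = 26/45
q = -17/45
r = 53/45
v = -59/180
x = -28/45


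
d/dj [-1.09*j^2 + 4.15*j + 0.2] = 4.15 - 2.18*j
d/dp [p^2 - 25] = 2*p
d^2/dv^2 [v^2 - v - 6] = 2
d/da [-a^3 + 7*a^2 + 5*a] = -3*a^2 + 14*a + 5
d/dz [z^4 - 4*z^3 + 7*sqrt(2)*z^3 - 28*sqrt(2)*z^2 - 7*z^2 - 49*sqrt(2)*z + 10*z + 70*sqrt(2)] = 4*z^3 - 12*z^2 + 21*sqrt(2)*z^2 - 56*sqrt(2)*z - 14*z - 49*sqrt(2) + 10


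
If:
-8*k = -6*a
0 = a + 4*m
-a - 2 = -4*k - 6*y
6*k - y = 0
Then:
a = 2/29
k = 3/58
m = -1/58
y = 9/29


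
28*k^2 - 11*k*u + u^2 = (-7*k + u)*(-4*k + u)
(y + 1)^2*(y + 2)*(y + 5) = y^4 + 9*y^3 + 25*y^2 + 27*y + 10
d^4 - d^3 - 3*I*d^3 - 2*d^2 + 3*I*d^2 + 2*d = d*(d - 1)*(d - 2*I)*(d - I)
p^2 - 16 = (p - 4)*(p + 4)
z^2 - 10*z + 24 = (z - 6)*(z - 4)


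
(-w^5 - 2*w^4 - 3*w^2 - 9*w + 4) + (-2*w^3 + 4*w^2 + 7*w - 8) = -w^5 - 2*w^4 - 2*w^3 + w^2 - 2*w - 4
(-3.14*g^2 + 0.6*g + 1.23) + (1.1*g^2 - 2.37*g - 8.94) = -2.04*g^2 - 1.77*g - 7.71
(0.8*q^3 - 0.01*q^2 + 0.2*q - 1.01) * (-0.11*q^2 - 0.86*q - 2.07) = -0.088*q^5 - 0.6869*q^4 - 1.6694*q^3 - 0.0402*q^2 + 0.4546*q + 2.0907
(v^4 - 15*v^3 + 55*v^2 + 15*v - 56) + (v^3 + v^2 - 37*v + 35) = v^4 - 14*v^3 + 56*v^2 - 22*v - 21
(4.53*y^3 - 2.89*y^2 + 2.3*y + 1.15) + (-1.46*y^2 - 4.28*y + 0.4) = 4.53*y^3 - 4.35*y^2 - 1.98*y + 1.55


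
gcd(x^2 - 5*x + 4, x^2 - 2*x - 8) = x - 4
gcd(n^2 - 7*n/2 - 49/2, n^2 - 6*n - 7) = n - 7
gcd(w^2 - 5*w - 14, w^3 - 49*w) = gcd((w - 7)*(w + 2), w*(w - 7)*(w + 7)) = w - 7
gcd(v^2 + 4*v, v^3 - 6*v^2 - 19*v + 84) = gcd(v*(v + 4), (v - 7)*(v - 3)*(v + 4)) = v + 4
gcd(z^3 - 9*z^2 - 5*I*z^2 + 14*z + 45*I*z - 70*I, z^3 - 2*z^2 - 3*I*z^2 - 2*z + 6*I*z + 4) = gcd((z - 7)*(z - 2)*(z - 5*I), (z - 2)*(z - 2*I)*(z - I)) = z - 2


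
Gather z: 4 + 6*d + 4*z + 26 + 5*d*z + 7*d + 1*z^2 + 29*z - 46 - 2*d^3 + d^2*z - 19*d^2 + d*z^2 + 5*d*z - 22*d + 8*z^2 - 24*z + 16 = -2*d^3 - 19*d^2 - 9*d + z^2*(d + 9) + z*(d^2 + 10*d + 9)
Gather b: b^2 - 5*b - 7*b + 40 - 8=b^2 - 12*b + 32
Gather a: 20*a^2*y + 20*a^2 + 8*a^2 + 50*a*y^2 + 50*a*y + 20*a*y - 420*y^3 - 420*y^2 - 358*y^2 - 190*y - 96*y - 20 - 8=a^2*(20*y + 28) + a*(50*y^2 + 70*y) - 420*y^3 - 778*y^2 - 286*y - 28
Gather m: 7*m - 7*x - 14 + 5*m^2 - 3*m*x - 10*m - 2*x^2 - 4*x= 5*m^2 + m*(-3*x - 3) - 2*x^2 - 11*x - 14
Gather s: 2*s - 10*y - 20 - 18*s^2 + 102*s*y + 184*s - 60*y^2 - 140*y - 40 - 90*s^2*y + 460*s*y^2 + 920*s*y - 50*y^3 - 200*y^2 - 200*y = s^2*(-90*y - 18) + s*(460*y^2 + 1022*y + 186) - 50*y^3 - 260*y^2 - 350*y - 60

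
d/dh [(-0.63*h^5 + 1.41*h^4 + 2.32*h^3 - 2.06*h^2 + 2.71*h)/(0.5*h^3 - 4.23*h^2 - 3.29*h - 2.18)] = (-0.63*h^7 + 8.6997*h^6 - 3.6378*h^5 - 15.8333*h^4 - 30.2708*h^3 + 3.0679*h^2 + 8.9816*h - 5.9078)/(0.25*h^6 - 4.23*h^5 + 14.6029*h^4 + 25.6534*h^3 + 29.2669*h^2 + 14.3444*h + 4.7524)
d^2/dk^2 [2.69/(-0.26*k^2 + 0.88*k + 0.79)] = (-0.363688*k^2 + 1.230944*k + 2.69*(0.52*k - 0.88)*(1.04*k - 1.76) + 1.105052)/(-0.26*k^2 + 0.88*k + 0.79)^3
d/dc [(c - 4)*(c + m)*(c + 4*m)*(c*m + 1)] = m*(c - 4)*(c + m)*(c + 4*m) + (c - 4)*(c + m)*(c*m + 1) + (c - 4)*(c + 4*m)*(c*m + 1) + (c + m)*(c + 4*m)*(c*m + 1)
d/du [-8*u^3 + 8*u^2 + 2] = 8*u*(2 - 3*u)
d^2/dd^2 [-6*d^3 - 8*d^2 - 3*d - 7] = -36*d - 16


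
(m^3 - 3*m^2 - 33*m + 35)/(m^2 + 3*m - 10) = (m^2 - 8*m + 7)/(m - 2)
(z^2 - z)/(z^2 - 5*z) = (z - 1)/(z - 5)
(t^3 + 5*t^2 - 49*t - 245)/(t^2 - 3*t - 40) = (t^2 - 49)/(t - 8)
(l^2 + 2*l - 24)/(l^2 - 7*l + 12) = (l + 6)/(l - 3)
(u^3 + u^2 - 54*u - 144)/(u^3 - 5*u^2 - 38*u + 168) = (u^2 - 5*u - 24)/(u^2 - 11*u + 28)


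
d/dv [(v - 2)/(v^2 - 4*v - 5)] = (v^2 - 4*v - 2*(v - 2)^2 - 5)/(-v^2 + 4*v + 5)^2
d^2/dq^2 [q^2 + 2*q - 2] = 2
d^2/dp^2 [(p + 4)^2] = 2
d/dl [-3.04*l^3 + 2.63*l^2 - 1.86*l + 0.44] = -9.12*l^2 + 5.26*l - 1.86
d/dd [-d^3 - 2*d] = -3*d^2 - 2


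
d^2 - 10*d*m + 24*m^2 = (d - 6*m)*(d - 4*m)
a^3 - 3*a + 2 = (a - 1)^2*(a + 2)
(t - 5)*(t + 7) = t^2 + 2*t - 35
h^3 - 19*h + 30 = (h - 3)*(h - 2)*(h + 5)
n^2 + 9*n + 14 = (n + 2)*(n + 7)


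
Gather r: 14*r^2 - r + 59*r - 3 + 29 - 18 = 14*r^2 + 58*r + 8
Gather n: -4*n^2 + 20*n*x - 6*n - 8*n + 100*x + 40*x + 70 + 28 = -4*n^2 + n*(20*x - 14) + 140*x + 98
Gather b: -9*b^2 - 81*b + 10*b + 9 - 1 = -9*b^2 - 71*b + 8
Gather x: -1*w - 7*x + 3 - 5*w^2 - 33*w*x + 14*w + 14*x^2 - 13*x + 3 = -5*w^2 + 13*w + 14*x^2 + x*(-33*w - 20) + 6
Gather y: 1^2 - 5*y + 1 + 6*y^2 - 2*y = 6*y^2 - 7*y + 2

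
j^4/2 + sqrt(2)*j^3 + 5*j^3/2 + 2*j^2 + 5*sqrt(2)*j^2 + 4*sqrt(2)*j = j*(j/2 + 1/2)*(j + 4)*(j + 2*sqrt(2))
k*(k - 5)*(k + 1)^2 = k^4 - 3*k^3 - 9*k^2 - 5*k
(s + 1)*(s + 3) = s^2 + 4*s + 3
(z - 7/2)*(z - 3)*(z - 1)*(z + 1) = z^4 - 13*z^3/2 + 19*z^2/2 + 13*z/2 - 21/2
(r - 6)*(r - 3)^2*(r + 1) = r^4 - 11*r^3 + 33*r^2 - 9*r - 54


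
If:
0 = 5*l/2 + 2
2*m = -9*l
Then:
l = -4/5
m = 18/5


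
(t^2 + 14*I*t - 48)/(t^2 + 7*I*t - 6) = (t + 8*I)/(t + I)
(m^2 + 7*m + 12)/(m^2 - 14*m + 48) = (m^2 + 7*m + 12)/(m^2 - 14*m + 48)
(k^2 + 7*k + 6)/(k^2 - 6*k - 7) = (k + 6)/(k - 7)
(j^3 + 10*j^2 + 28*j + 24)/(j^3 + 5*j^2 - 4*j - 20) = (j^2 + 8*j + 12)/(j^2 + 3*j - 10)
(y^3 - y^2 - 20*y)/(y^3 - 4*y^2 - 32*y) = (y - 5)/(y - 8)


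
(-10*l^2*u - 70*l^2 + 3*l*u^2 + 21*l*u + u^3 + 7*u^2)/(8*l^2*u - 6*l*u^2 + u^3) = (5*l*u + 35*l + u^2 + 7*u)/(u*(-4*l + u))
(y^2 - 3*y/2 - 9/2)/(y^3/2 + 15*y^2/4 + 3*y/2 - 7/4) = 2*(2*y^2 - 3*y - 9)/(2*y^3 + 15*y^2 + 6*y - 7)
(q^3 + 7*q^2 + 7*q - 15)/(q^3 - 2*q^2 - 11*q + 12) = (q + 5)/(q - 4)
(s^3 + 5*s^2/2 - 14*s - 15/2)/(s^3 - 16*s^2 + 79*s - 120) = (2*s^2 + 11*s + 5)/(2*(s^2 - 13*s + 40))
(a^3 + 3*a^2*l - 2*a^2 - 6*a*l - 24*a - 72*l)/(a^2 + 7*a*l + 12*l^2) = (a^2 - 2*a - 24)/(a + 4*l)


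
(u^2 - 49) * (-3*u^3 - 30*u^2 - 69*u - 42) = -3*u^5 - 30*u^4 + 78*u^3 + 1428*u^2 + 3381*u + 2058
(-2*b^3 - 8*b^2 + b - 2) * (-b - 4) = 2*b^4 + 16*b^3 + 31*b^2 - 2*b + 8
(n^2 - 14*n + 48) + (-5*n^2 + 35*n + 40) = -4*n^2 + 21*n + 88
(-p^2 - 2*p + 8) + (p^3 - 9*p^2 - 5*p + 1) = p^3 - 10*p^2 - 7*p + 9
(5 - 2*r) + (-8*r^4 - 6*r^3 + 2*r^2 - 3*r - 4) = -8*r^4 - 6*r^3 + 2*r^2 - 5*r + 1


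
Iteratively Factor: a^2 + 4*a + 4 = (a + 2)*(a + 2)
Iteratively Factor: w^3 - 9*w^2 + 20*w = (w - 5)*(w^2 - 4*w) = w*(w - 5)*(w - 4)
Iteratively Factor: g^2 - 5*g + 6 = (g - 3)*(g - 2)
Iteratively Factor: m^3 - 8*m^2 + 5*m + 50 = (m - 5)*(m^2 - 3*m - 10) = (m - 5)*(m + 2)*(m - 5)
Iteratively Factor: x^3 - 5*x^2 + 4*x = (x - 4)*(x^2 - x) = (x - 4)*(x - 1)*(x)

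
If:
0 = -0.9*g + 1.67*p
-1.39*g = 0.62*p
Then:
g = 0.00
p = 0.00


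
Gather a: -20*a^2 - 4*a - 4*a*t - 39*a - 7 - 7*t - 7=-20*a^2 + a*(-4*t - 43) - 7*t - 14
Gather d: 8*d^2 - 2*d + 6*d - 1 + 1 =8*d^2 + 4*d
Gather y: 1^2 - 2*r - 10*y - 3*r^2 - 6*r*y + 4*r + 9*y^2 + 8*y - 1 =-3*r^2 + 2*r + 9*y^2 + y*(-6*r - 2)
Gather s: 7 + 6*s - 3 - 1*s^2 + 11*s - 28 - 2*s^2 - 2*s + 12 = -3*s^2 + 15*s - 12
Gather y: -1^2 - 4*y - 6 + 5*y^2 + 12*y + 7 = 5*y^2 + 8*y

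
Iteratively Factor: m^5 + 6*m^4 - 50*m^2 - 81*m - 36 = (m + 1)*(m^4 + 5*m^3 - 5*m^2 - 45*m - 36) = (m + 1)^2*(m^3 + 4*m^2 - 9*m - 36) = (m + 1)^2*(m + 3)*(m^2 + m - 12) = (m + 1)^2*(m + 3)*(m + 4)*(m - 3)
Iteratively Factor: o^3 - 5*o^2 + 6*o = (o - 2)*(o^2 - 3*o) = o*(o - 2)*(o - 3)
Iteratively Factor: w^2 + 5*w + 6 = (w + 3)*(w + 2)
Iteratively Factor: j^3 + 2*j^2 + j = (j + 1)*(j^2 + j) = (j + 1)^2*(j)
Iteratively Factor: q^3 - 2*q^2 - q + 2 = (q - 2)*(q^2 - 1) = (q - 2)*(q + 1)*(q - 1)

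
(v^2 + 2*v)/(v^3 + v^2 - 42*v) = (v + 2)/(v^2 + v - 42)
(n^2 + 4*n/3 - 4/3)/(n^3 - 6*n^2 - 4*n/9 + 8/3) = 3*(n + 2)/(3*n^2 - 16*n - 12)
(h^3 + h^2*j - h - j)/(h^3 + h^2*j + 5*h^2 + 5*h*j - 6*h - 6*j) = (h + 1)/(h + 6)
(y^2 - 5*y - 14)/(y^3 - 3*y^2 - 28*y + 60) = (y^2 - 5*y - 14)/(y^3 - 3*y^2 - 28*y + 60)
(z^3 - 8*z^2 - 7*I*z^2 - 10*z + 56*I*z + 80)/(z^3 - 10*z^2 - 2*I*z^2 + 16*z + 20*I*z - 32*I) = (z - 5*I)/(z - 2)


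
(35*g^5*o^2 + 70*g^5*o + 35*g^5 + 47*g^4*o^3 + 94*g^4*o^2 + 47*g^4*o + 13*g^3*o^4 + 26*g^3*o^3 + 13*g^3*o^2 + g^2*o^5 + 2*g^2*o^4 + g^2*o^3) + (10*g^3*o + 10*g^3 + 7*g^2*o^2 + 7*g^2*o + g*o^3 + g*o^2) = 35*g^5*o^2 + 70*g^5*o + 35*g^5 + 47*g^4*o^3 + 94*g^4*o^2 + 47*g^4*o + 13*g^3*o^4 + 26*g^3*o^3 + 13*g^3*o^2 + 10*g^3*o + 10*g^3 + g^2*o^5 + 2*g^2*o^4 + g^2*o^3 + 7*g^2*o^2 + 7*g^2*o + g*o^3 + g*o^2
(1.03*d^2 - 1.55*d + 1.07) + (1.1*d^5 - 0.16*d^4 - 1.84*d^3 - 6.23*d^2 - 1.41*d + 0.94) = 1.1*d^5 - 0.16*d^4 - 1.84*d^3 - 5.2*d^2 - 2.96*d + 2.01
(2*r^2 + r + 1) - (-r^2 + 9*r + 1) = 3*r^2 - 8*r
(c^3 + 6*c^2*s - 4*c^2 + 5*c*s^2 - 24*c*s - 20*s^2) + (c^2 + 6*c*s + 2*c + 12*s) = c^3 + 6*c^2*s - 3*c^2 + 5*c*s^2 - 18*c*s + 2*c - 20*s^2 + 12*s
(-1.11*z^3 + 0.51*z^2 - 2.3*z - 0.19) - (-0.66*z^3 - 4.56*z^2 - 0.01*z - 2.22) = -0.45*z^3 + 5.07*z^2 - 2.29*z + 2.03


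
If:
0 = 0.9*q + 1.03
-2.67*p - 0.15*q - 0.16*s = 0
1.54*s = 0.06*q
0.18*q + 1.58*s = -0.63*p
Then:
No Solution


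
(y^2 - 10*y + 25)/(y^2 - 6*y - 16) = (-y^2 + 10*y - 25)/(-y^2 + 6*y + 16)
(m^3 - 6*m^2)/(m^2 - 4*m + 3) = m^2*(m - 6)/(m^2 - 4*m + 3)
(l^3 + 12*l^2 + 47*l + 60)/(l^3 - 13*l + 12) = (l^2 + 8*l + 15)/(l^2 - 4*l + 3)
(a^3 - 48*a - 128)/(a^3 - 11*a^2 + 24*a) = (a^2 + 8*a + 16)/(a*(a - 3))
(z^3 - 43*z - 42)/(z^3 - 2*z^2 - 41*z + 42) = (z + 1)/(z - 1)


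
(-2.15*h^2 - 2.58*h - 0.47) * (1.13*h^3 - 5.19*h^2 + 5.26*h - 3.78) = -2.4295*h^5 + 8.2431*h^4 + 1.5501*h^3 - 3.0045*h^2 + 7.2802*h + 1.7766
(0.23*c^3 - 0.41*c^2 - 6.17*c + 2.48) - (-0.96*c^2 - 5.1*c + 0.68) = 0.23*c^3 + 0.55*c^2 - 1.07*c + 1.8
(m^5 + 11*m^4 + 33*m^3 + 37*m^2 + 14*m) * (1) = m^5 + 11*m^4 + 33*m^3 + 37*m^2 + 14*m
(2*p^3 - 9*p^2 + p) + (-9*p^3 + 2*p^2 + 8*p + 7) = -7*p^3 - 7*p^2 + 9*p + 7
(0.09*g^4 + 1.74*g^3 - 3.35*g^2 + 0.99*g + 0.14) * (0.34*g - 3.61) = 0.0306*g^5 + 0.2667*g^4 - 7.4204*g^3 + 12.4301*g^2 - 3.5263*g - 0.5054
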